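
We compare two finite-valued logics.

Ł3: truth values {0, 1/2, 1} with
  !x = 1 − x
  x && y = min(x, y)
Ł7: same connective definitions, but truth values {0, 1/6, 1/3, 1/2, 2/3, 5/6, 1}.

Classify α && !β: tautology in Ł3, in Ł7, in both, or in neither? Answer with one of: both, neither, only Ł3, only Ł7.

In Ł3: at α = 0, β = 0 the value is 0 — not a tautology.
In Ł7: at α = 0, β = 0 the value is 0 — not a tautology.

neither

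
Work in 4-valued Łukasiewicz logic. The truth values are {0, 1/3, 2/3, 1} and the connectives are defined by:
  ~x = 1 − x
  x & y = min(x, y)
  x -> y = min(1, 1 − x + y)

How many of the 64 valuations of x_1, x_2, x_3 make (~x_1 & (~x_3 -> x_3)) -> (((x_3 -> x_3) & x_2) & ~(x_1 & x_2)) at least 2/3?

value 1: 47 assignments (counts)
value 2/3: 9 assignments (counts)
value 1/3: 6 assignments
value 0: 2 assignments
So 56 of the 64 assignments meet the threshold.

56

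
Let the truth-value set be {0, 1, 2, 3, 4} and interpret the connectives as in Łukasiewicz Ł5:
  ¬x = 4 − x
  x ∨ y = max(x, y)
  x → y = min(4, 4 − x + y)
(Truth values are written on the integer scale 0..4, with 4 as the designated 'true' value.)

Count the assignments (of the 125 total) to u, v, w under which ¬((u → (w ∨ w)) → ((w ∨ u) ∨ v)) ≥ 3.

6

value 4: 1 assignment (counts)
value 3: 5 assignments (counts)
value 2: 14 assignments
value 1: 26 assignments
value 0: 79 assignments
So 6 of the 125 assignments meet the threshold.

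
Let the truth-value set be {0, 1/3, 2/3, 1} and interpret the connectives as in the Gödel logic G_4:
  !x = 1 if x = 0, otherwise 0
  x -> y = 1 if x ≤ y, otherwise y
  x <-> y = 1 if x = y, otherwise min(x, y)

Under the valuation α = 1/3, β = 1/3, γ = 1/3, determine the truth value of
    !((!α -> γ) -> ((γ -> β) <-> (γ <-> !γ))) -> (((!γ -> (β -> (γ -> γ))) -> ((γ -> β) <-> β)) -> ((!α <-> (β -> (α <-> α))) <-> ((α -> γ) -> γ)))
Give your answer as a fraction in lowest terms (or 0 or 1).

!α = !1/3 = 0
!α -> γ = 0 -> 1/3 = 1
γ -> β = 1/3 -> 1/3 = 1
!γ = !1/3 = 0
γ <-> !γ = 1/3 <-> 0 = 0
(γ -> β) <-> (γ <-> !γ) = 1 <-> 0 = 0
(!α -> γ) -> ((γ -> β) <-> (γ <-> !γ)) = 1 -> 0 = 0
!((!α -> γ) -> ((γ -> β) <-> (γ <-> !γ))) = !0 = 1
!γ = !1/3 = 0
γ -> γ = 1/3 -> 1/3 = 1
β -> (γ -> γ) = 1/3 -> 1 = 1
!γ -> (β -> (γ -> γ)) = 0 -> 1 = 1
γ -> β = 1/3 -> 1/3 = 1
(γ -> β) <-> β = 1 <-> 1/3 = 1/3
(!γ -> (β -> (γ -> γ))) -> ((γ -> β) <-> β) = 1 -> 1/3 = 1/3
!α = !1/3 = 0
α <-> α = 1/3 <-> 1/3 = 1
β -> (α <-> α) = 1/3 -> 1 = 1
!α <-> (β -> (α <-> α)) = 0 <-> 1 = 0
α -> γ = 1/3 -> 1/3 = 1
(α -> γ) -> γ = 1 -> 1/3 = 1/3
(!α <-> (β -> (α <-> α))) <-> ((α -> γ) -> γ) = 0 <-> 1/3 = 0
((!γ -> (β -> (γ -> γ))) -> ((γ -> β) <-> β)) -> ((!α <-> (β -> (α <-> α))) <-> ((α -> γ) -> γ)) = 1/3 -> 0 = 0
!((!α -> γ) -> ((γ -> β) <-> (γ <-> !γ))) -> (((!γ -> (β -> (γ -> γ))) -> ((γ -> β) <-> β)) -> ((!α <-> (β -> (α <-> α))) <-> ((α -> γ) -> γ))) = 1 -> 0 = 0

0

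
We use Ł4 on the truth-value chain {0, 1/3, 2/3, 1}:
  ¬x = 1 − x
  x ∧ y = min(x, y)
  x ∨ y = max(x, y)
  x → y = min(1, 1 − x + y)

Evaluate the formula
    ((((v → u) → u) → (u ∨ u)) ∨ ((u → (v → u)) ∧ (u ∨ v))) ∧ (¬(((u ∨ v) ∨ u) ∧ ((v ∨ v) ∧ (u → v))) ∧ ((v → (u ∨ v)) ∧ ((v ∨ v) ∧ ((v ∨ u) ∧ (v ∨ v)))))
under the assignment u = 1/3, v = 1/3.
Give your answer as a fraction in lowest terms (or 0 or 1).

v → u = 1/3 → 1/3 = 1
(v → u) → u = 1 → 1/3 = 1/3
u ∨ u = 1/3 ∨ 1/3 = 1/3
((v → u) → u) → (u ∨ u) = 1/3 → 1/3 = 1
v → u = 1/3 → 1/3 = 1
u → (v → u) = 1/3 → 1 = 1
u ∨ v = 1/3 ∨ 1/3 = 1/3
(u → (v → u)) ∧ (u ∨ v) = 1 ∧ 1/3 = 1/3
(((v → u) → u) → (u ∨ u)) ∨ ((u → (v → u)) ∧ (u ∨ v)) = 1 ∨ 1/3 = 1
u ∨ v = 1/3 ∨ 1/3 = 1/3
(u ∨ v) ∨ u = 1/3 ∨ 1/3 = 1/3
v ∨ v = 1/3 ∨ 1/3 = 1/3
u → v = 1/3 → 1/3 = 1
(v ∨ v) ∧ (u → v) = 1/3 ∧ 1 = 1/3
((u ∨ v) ∨ u) ∧ ((v ∨ v) ∧ (u → v)) = 1/3 ∧ 1/3 = 1/3
¬(((u ∨ v) ∨ u) ∧ ((v ∨ v) ∧ (u → v))) = ¬1/3 = 2/3
u ∨ v = 1/3 ∨ 1/3 = 1/3
v → (u ∨ v) = 1/3 → 1/3 = 1
v ∨ v = 1/3 ∨ 1/3 = 1/3
v ∨ u = 1/3 ∨ 1/3 = 1/3
v ∨ v = 1/3 ∨ 1/3 = 1/3
(v ∨ u) ∧ (v ∨ v) = 1/3 ∧ 1/3 = 1/3
(v ∨ v) ∧ ((v ∨ u) ∧ (v ∨ v)) = 1/3 ∧ 1/3 = 1/3
(v → (u ∨ v)) ∧ ((v ∨ v) ∧ ((v ∨ u) ∧ (v ∨ v))) = 1 ∧ 1/3 = 1/3
¬(((u ∨ v) ∨ u) ∧ ((v ∨ v) ∧ (u → v))) ∧ ((v → (u ∨ v)) ∧ ((v ∨ v) ∧ ((v ∨ u) ∧ (v ∨ v)))) = 2/3 ∧ 1/3 = 1/3
((((v → u) → u) → (u ∨ u)) ∨ ((u → (v → u)) ∧ (u ∨ v))) ∧ (¬(((u ∨ v) ∨ u) ∧ ((v ∨ v) ∧ (u → v))) ∧ ((v → (u ∨ v)) ∧ ((v ∨ v) ∧ ((v ∨ u) ∧ (v ∨ v))))) = 1 ∧ 1/3 = 1/3

1/3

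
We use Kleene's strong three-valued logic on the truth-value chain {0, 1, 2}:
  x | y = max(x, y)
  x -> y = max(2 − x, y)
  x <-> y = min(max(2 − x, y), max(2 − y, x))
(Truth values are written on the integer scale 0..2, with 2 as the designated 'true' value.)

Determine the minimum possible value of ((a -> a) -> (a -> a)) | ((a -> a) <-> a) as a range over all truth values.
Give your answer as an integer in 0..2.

1

Take a = 1:
a -> a = 1 -> 1 = 1
a -> a = 1 -> 1 = 1
(a -> a) -> (a -> a) = 1 -> 1 = 1
a -> a = 1 -> 1 = 1
(a -> a) <-> a = 1 <-> 1 = 1
((a -> a) -> (a -> a)) | ((a -> a) <-> a) = 1 | 1 = 1
No assignment yields a value below 1, so this is the minimum.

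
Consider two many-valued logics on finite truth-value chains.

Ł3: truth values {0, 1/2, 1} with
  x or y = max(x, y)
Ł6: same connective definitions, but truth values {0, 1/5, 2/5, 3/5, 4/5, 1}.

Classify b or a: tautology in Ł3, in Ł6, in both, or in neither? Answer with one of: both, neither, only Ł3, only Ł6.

neither

In Ł3: at a = 0, b = 0 the value is 0 — not a tautology.
In Ł6: at a = 0, b = 0 the value is 0 — not a tautology.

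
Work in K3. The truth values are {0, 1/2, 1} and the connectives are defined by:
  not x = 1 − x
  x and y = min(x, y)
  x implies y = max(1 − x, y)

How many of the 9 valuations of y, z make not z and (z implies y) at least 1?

3

y = 0, z = 0 ↦ 1  ≥
y = 0, z = 1/2 ↦ 1/2  <
y = 0, z = 1 ↦ 0  <
y = 1/2, z = 0 ↦ 1  ≥
y = 1/2, z = 1/2 ↦ 1/2  <
y = 1/2, z = 1 ↦ 0  <
y = 1, z = 0 ↦ 1  ≥
y = 1, z = 1/2 ↦ 1/2  <
y = 1, z = 1 ↦ 0  <
So 3 of the 9 assignments meet the threshold.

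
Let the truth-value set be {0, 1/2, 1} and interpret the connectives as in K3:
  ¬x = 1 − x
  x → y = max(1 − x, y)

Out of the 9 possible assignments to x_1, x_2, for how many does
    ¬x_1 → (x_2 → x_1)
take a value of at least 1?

5

x_1 = 0, x_2 = 0 ↦ 1  ≥
x_1 = 0, x_2 = 1/2 ↦ 1/2  <
x_1 = 0, x_2 = 1 ↦ 0  <
x_1 = 1/2, x_2 = 0 ↦ 1  ≥
x_1 = 1/2, x_2 = 1/2 ↦ 1/2  <
x_1 = 1/2, x_2 = 1 ↦ 1/2  <
x_1 = 1, x_2 = 0 ↦ 1  ≥
x_1 = 1, x_2 = 1/2 ↦ 1  ≥
x_1 = 1, x_2 = 1 ↦ 1  ≥
So 5 of the 9 assignments meet the threshold.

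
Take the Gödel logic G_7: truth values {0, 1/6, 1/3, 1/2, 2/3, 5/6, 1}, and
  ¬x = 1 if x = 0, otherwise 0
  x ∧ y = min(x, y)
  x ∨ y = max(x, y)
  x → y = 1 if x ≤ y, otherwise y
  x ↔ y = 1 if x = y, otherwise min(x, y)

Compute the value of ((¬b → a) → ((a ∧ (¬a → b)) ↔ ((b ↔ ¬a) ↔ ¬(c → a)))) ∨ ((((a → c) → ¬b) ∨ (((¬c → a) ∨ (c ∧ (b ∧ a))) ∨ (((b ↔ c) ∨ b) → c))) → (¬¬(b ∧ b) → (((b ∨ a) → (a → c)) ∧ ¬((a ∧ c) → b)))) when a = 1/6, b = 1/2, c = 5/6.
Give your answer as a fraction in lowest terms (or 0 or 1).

¬b = ¬1/2 = 0
¬b → a = 0 → 1/6 = 1
¬a = ¬1/6 = 0
¬a → b = 0 → 1/2 = 1
a ∧ (¬a → b) = 1/6 ∧ 1 = 1/6
¬a = ¬1/6 = 0
b ↔ ¬a = 1/2 ↔ 0 = 0
c → a = 5/6 → 1/6 = 1/6
¬(c → a) = ¬1/6 = 0
(b ↔ ¬a) ↔ ¬(c → a) = 0 ↔ 0 = 1
(a ∧ (¬a → b)) ↔ ((b ↔ ¬a) ↔ ¬(c → a)) = 1/6 ↔ 1 = 1/6
(¬b → a) → ((a ∧ (¬a → b)) ↔ ((b ↔ ¬a) ↔ ¬(c → a))) = 1 → 1/6 = 1/6
a → c = 1/6 → 5/6 = 1
¬b = ¬1/2 = 0
(a → c) → ¬b = 1 → 0 = 0
¬c = ¬5/6 = 0
¬c → a = 0 → 1/6 = 1
b ∧ a = 1/2 ∧ 1/6 = 1/6
c ∧ (b ∧ a) = 5/6 ∧ 1/6 = 1/6
(¬c → a) ∨ (c ∧ (b ∧ a)) = 1 ∨ 1/6 = 1
b ↔ c = 1/2 ↔ 5/6 = 1/2
(b ↔ c) ∨ b = 1/2 ∨ 1/2 = 1/2
((b ↔ c) ∨ b) → c = 1/2 → 5/6 = 1
((¬c → a) ∨ (c ∧ (b ∧ a))) ∨ (((b ↔ c) ∨ b) → c) = 1 ∨ 1 = 1
((a → c) → ¬b) ∨ (((¬c → a) ∨ (c ∧ (b ∧ a))) ∨ (((b ↔ c) ∨ b) → c)) = 0 ∨ 1 = 1
b ∧ b = 1/2 ∧ 1/2 = 1/2
¬(b ∧ b) = ¬1/2 = 0
¬¬(b ∧ b) = ¬0 = 1
b ∨ a = 1/2 ∨ 1/6 = 1/2
a → c = 1/6 → 5/6 = 1
(b ∨ a) → (a → c) = 1/2 → 1 = 1
a ∧ c = 1/6 ∧ 5/6 = 1/6
(a ∧ c) → b = 1/6 → 1/2 = 1
¬((a ∧ c) → b) = ¬1 = 0
((b ∨ a) → (a → c)) ∧ ¬((a ∧ c) → b) = 1 ∧ 0 = 0
¬¬(b ∧ b) → (((b ∨ a) → (a → c)) ∧ ¬((a ∧ c) → b)) = 1 → 0 = 0
(((a → c) → ¬b) ∨ (((¬c → a) ∨ (c ∧ (b ∧ a))) ∨ (((b ↔ c) ∨ b) → c))) → (¬¬(b ∧ b) → (((b ∨ a) → (a → c)) ∧ ¬((a ∧ c) → b))) = 1 → 0 = 0
((¬b → a) → ((a ∧ (¬a → b)) ↔ ((b ↔ ¬a) ↔ ¬(c → a)))) ∨ ((((a → c) → ¬b) ∨ (((¬c → a) ∨ (c ∧ (b ∧ a))) ∨ (((b ↔ c) ∨ b) → c))) → (¬¬(b ∧ b) → (((b ∨ a) → (a → c)) ∧ ¬((a ∧ c) → b)))) = 1/6 ∨ 0 = 1/6

1/6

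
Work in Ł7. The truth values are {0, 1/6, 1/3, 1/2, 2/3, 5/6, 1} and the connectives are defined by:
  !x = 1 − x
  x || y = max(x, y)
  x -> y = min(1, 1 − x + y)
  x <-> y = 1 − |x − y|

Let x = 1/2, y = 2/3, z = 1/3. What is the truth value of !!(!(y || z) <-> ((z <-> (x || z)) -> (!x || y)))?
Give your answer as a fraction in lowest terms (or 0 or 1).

1/2

y || z = 2/3 || 1/3 = 2/3
!(y || z) = !2/3 = 1/3
x || z = 1/2 || 1/3 = 1/2
z <-> (x || z) = 1/3 <-> 1/2 = 5/6
!x = !1/2 = 1/2
!x || y = 1/2 || 2/3 = 2/3
(z <-> (x || z)) -> (!x || y) = 5/6 -> 2/3 = 5/6
!(y || z) <-> ((z <-> (x || z)) -> (!x || y)) = 1/3 <-> 5/6 = 1/2
!(!(y || z) <-> ((z <-> (x || z)) -> (!x || y))) = !1/2 = 1/2
!!(!(y || z) <-> ((z <-> (x || z)) -> (!x || y))) = !1/2 = 1/2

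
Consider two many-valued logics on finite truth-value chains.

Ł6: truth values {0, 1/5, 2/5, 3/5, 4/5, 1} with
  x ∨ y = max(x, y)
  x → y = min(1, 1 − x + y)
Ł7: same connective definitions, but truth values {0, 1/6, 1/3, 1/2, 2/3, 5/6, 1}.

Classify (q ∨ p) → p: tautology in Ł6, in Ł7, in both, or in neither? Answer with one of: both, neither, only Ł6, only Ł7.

In Ł6: at p = 0, q = 1/5 the value is 4/5 — not a tautology.
In Ł7: at p = 0, q = 1/6 the value is 5/6 — not a tautology.

neither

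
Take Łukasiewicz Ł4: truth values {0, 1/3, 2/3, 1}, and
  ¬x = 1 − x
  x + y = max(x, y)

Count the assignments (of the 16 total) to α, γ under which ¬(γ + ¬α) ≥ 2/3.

α = 0, γ = 0 ↦ 0  <
α = 0, γ = 1/3 ↦ 0  <
α = 0, γ = 2/3 ↦ 0  <
α = 0, γ = 1 ↦ 0  <
α = 1/3, γ = 0 ↦ 1/3  <
α = 1/3, γ = 1/3 ↦ 1/3  <
α = 1/3, γ = 2/3 ↦ 1/3  <
α = 1/3, γ = 1 ↦ 0  <
α = 2/3, γ = 0 ↦ 2/3  ≥
α = 2/3, γ = 1/3 ↦ 2/3  ≥
α = 2/3, γ = 2/3 ↦ 1/3  <
α = 2/3, γ = 1 ↦ 0  <
α = 1, γ = 0 ↦ 1  ≥
α = 1, γ = 1/3 ↦ 2/3  ≥
α = 1, γ = 2/3 ↦ 1/3  <
α = 1, γ = 1 ↦ 0  <
So 4 of the 16 assignments meet the threshold.

4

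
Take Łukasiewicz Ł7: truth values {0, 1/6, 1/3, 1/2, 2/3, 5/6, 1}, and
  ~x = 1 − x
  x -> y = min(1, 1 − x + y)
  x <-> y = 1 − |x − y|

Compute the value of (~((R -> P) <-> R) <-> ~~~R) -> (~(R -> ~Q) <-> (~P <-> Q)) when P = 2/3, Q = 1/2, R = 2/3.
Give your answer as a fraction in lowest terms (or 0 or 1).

R -> P = 2/3 -> 2/3 = 1
(R -> P) <-> R = 1 <-> 2/3 = 2/3
~((R -> P) <-> R) = ~2/3 = 1/3
~R = ~2/3 = 1/3
~~R = ~1/3 = 2/3
~~~R = ~2/3 = 1/3
~((R -> P) <-> R) <-> ~~~R = 1/3 <-> 1/3 = 1
~Q = ~1/2 = 1/2
R -> ~Q = 2/3 -> 1/2 = 5/6
~(R -> ~Q) = ~5/6 = 1/6
~P = ~2/3 = 1/3
~P <-> Q = 1/3 <-> 1/2 = 5/6
~(R -> ~Q) <-> (~P <-> Q) = 1/6 <-> 5/6 = 1/3
(~((R -> P) <-> R) <-> ~~~R) -> (~(R -> ~Q) <-> (~P <-> Q)) = 1 -> 1/3 = 1/3

1/3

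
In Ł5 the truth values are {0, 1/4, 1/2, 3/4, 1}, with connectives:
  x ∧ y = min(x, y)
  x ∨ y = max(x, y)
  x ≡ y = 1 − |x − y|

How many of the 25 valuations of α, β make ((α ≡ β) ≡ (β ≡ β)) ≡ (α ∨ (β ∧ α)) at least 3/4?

14

value 1: 7 assignments (counts)
value 3/4: 7 assignments (counts)
value 1/2: 6 assignments
value 1/4: 3 assignments
value 0: 2 assignments
So 14 of the 25 assignments meet the threshold.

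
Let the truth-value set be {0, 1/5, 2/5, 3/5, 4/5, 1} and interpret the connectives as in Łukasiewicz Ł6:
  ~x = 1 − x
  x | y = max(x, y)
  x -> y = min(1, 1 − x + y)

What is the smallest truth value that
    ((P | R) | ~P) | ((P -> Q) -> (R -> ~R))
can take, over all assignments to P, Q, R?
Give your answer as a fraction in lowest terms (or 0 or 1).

Take P = 1/5, Q = 0, R = 4/5:
P | R = 1/5 | 4/5 = 4/5
~P = ~1/5 = 4/5
(P | R) | ~P = 4/5 | 4/5 = 4/5
P -> Q = 1/5 -> 0 = 4/5
~R = ~4/5 = 1/5
R -> ~R = 4/5 -> 1/5 = 2/5
(P -> Q) -> (R -> ~R) = 4/5 -> 2/5 = 3/5
((P | R) | ~P) | ((P -> Q) -> (R -> ~R)) = 4/5 | 3/5 = 4/5
No assignment yields a value below 4/5, so this is the minimum.

4/5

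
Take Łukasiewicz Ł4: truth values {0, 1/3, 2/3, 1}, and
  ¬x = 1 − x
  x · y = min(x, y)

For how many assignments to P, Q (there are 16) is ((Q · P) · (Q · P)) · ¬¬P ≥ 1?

P = 0, Q = 0 ↦ 0  <
P = 0, Q = 1/3 ↦ 0  <
P = 0, Q = 2/3 ↦ 0  <
P = 0, Q = 1 ↦ 0  <
P = 1/3, Q = 0 ↦ 0  <
P = 1/3, Q = 1/3 ↦ 1/3  <
P = 1/3, Q = 2/3 ↦ 1/3  <
P = 1/3, Q = 1 ↦ 1/3  <
P = 2/3, Q = 0 ↦ 0  <
P = 2/3, Q = 1/3 ↦ 1/3  <
P = 2/3, Q = 2/3 ↦ 2/3  <
P = 2/3, Q = 1 ↦ 2/3  <
P = 1, Q = 0 ↦ 0  <
P = 1, Q = 1/3 ↦ 1/3  <
P = 1, Q = 2/3 ↦ 2/3  <
P = 1, Q = 1 ↦ 1  ≥
So 1 of the 16 assignments meets the threshold.

1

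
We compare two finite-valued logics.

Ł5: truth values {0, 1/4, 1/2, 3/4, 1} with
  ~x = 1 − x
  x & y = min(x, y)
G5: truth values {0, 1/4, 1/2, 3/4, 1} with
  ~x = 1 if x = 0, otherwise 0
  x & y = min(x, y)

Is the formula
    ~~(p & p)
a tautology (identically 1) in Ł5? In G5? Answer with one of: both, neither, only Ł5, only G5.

In Ł5: at p = 0 the value is 0 — not a tautology.
In G5: at p = 0 the value is 0 — not a tautology.

neither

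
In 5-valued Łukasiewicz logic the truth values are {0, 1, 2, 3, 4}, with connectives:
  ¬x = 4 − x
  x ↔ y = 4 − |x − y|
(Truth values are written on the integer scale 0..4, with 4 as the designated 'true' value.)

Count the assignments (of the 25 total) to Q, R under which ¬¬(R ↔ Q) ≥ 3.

value 4: 5 assignments (counts)
value 3: 8 assignments (counts)
value 2: 6 assignments
value 1: 4 assignments
value 0: 2 assignments
So 13 of the 25 assignments meet the threshold.

13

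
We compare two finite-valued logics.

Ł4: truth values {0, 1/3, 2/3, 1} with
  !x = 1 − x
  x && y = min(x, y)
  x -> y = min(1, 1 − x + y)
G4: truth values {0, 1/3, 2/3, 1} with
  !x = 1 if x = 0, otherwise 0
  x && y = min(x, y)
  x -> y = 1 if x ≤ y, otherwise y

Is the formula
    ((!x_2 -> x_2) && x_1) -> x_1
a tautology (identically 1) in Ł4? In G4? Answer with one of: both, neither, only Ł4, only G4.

In Ł4: every assignment gives 1 — tautology.
In G4: every assignment gives 1 — tautology.

both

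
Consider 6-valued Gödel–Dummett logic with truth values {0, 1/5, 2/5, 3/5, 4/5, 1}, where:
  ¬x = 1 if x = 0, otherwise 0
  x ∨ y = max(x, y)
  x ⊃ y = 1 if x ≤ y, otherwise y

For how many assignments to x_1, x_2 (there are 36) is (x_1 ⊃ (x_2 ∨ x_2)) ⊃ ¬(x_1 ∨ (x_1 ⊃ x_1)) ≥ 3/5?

5

value 1: 5 assignments (counts)
value 0: 31 assignments
So 5 of the 36 assignments meet the threshold.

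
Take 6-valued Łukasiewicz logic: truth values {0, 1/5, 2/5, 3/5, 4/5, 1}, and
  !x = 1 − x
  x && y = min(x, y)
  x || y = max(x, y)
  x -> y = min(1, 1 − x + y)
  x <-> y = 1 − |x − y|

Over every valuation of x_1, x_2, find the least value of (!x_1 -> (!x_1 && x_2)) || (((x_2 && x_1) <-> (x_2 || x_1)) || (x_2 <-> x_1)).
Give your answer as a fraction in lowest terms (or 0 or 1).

3/5

Take x_1 = 0, x_2 = 2/5:
!x_1 = !0 = 1
!x_1 = !0 = 1
!x_1 && x_2 = 1 && 2/5 = 2/5
!x_1 -> (!x_1 && x_2) = 1 -> 2/5 = 2/5
x_2 && x_1 = 2/5 && 0 = 0
x_2 || x_1 = 2/5 || 0 = 2/5
(x_2 && x_1) <-> (x_2 || x_1) = 0 <-> 2/5 = 3/5
x_2 <-> x_1 = 2/5 <-> 0 = 3/5
((x_2 && x_1) <-> (x_2 || x_1)) || (x_2 <-> x_1) = 3/5 || 3/5 = 3/5
(!x_1 -> (!x_1 && x_2)) || (((x_2 && x_1) <-> (x_2 || x_1)) || (x_2 <-> x_1)) = 2/5 || 3/5 = 3/5
No assignment yields a value below 3/5, so this is the minimum.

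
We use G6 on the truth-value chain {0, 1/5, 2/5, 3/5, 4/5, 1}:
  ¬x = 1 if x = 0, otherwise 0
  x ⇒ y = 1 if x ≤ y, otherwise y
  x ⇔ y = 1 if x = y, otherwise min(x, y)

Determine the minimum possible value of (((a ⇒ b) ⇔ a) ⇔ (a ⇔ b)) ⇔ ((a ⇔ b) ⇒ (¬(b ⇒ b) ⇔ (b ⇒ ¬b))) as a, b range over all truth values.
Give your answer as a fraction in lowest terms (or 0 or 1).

Take a = 1/5, b = 1/5:
a ⇒ b = 1/5 ⇒ 1/5 = 1
(a ⇒ b) ⇔ a = 1 ⇔ 1/5 = 1/5
a ⇔ b = 1/5 ⇔ 1/5 = 1
((a ⇒ b) ⇔ a) ⇔ (a ⇔ b) = 1/5 ⇔ 1 = 1/5
a ⇔ b = 1/5 ⇔ 1/5 = 1
b ⇒ b = 1/5 ⇒ 1/5 = 1
¬(b ⇒ b) = ¬1 = 0
¬b = ¬1/5 = 0
b ⇒ ¬b = 1/5 ⇒ 0 = 0
¬(b ⇒ b) ⇔ (b ⇒ ¬b) = 0 ⇔ 0 = 1
(a ⇔ b) ⇒ (¬(b ⇒ b) ⇔ (b ⇒ ¬b)) = 1 ⇒ 1 = 1
(((a ⇒ b) ⇔ a) ⇔ (a ⇔ b)) ⇔ ((a ⇔ b) ⇒ (¬(b ⇒ b) ⇔ (b ⇒ ¬b))) = 1/5 ⇔ 1 = 1/5
No assignment yields a value below 1/5, so this is the minimum.

1/5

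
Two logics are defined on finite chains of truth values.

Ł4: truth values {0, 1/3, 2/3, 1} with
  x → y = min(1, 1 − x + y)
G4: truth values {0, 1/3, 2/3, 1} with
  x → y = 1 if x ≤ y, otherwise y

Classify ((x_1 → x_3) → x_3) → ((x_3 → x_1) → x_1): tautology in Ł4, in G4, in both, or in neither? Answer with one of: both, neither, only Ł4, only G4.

only Ł4

In Ł4: every assignment gives 1 — tautology.
In G4: at x_1 = 1/3, x_3 = 0 the value is 1/3 — not a tautology.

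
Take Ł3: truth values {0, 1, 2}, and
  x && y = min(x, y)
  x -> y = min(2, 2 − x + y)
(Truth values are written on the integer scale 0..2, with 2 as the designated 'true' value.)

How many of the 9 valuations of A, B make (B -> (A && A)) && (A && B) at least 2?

A = 0, B = 0 ↦ 0  <
A = 0, B = 1 ↦ 0  <
A = 0, B = 2 ↦ 0  <
A = 1, B = 0 ↦ 0  <
A = 1, B = 1 ↦ 1  <
A = 1, B = 2 ↦ 1  <
A = 2, B = 0 ↦ 0  <
A = 2, B = 1 ↦ 1  <
A = 2, B = 2 ↦ 2  ≥
So 1 of the 9 assignments meets the threshold.

1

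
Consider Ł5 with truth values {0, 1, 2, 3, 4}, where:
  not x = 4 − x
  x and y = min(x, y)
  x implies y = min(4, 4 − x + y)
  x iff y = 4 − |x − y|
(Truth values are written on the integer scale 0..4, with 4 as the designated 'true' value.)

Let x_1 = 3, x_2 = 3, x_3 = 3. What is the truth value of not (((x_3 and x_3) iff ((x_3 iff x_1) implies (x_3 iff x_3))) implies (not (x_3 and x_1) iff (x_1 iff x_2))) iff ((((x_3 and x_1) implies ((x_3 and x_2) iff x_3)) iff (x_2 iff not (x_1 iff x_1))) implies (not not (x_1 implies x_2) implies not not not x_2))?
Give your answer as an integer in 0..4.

2

x_3 and x_3 = 3 and 3 = 3
x_3 iff x_1 = 3 iff 3 = 4
x_3 iff x_3 = 3 iff 3 = 4
(x_3 iff x_1) implies (x_3 iff x_3) = 4 implies 4 = 4
(x_3 and x_3) iff ((x_3 iff x_1) implies (x_3 iff x_3)) = 3 iff 4 = 3
x_3 and x_1 = 3 and 3 = 3
not (x_3 and x_1) = not 3 = 1
x_1 iff x_2 = 3 iff 3 = 4
not (x_3 and x_1) iff (x_1 iff x_2) = 1 iff 4 = 1
((x_3 and x_3) iff ((x_3 iff x_1) implies (x_3 iff x_3))) implies (not (x_3 and x_1) iff (x_1 iff x_2)) = 3 implies 1 = 2
not (((x_3 and x_3) iff ((x_3 iff x_1) implies (x_3 iff x_3))) implies (not (x_3 and x_1) iff (x_1 iff x_2))) = not 2 = 2
x_3 and x_1 = 3 and 3 = 3
x_3 and x_2 = 3 and 3 = 3
(x_3 and x_2) iff x_3 = 3 iff 3 = 4
(x_3 and x_1) implies ((x_3 and x_2) iff x_3) = 3 implies 4 = 4
x_1 iff x_1 = 3 iff 3 = 4
not (x_1 iff x_1) = not 4 = 0
x_2 iff not (x_1 iff x_1) = 3 iff 0 = 1
((x_3 and x_1) implies ((x_3 and x_2) iff x_3)) iff (x_2 iff not (x_1 iff x_1)) = 4 iff 1 = 1
x_1 implies x_2 = 3 implies 3 = 4
not (x_1 implies x_2) = not 4 = 0
not not (x_1 implies x_2) = not 0 = 4
not x_2 = not 3 = 1
not not x_2 = not 1 = 3
not not not x_2 = not 3 = 1
not not (x_1 implies x_2) implies not not not x_2 = 4 implies 1 = 1
(((x_3 and x_1) implies ((x_3 and x_2) iff x_3)) iff (x_2 iff not (x_1 iff x_1))) implies (not not (x_1 implies x_2) implies not not not x_2) = 1 implies 1 = 4
not (((x_3 and x_3) iff ((x_3 iff x_1) implies (x_3 iff x_3))) implies (not (x_3 and x_1) iff (x_1 iff x_2))) iff ((((x_3 and x_1) implies ((x_3 and x_2) iff x_3)) iff (x_2 iff not (x_1 iff x_1))) implies (not not (x_1 implies x_2) implies not not not x_2)) = 2 iff 4 = 2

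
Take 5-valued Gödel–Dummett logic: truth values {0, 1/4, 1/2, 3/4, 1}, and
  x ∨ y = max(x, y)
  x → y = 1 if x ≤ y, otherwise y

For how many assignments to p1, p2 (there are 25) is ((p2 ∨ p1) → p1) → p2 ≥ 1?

11

value 1: 11 assignments (counts)
value 3/4: 2 assignments
value 1/2: 3 assignments
value 1/4: 4 assignments
value 0: 5 assignments
So 11 of the 25 assignments meet the threshold.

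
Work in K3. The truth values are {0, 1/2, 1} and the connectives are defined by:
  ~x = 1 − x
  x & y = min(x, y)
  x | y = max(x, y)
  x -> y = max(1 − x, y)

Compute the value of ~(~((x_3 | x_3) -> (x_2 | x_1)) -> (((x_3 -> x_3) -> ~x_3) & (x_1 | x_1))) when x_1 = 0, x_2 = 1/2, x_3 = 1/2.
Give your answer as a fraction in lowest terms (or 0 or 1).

x_3 | x_3 = 1/2 | 1/2 = 1/2
x_2 | x_1 = 1/2 | 0 = 1/2
(x_3 | x_3) -> (x_2 | x_1) = 1/2 -> 1/2 = 1/2
~((x_3 | x_3) -> (x_2 | x_1)) = ~1/2 = 1/2
x_3 -> x_3 = 1/2 -> 1/2 = 1/2
~x_3 = ~1/2 = 1/2
(x_3 -> x_3) -> ~x_3 = 1/2 -> 1/2 = 1/2
x_1 | x_1 = 0 | 0 = 0
((x_3 -> x_3) -> ~x_3) & (x_1 | x_1) = 1/2 & 0 = 0
~((x_3 | x_3) -> (x_2 | x_1)) -> (((x_3 -> x_3) -> ~x_3) & (x_1 | x_1)) = 1/2 -> 0 = 1/2
~(~((x_3 | x_3) -> (x_2 | x_1)) -> (((x_3 -> x_3) -> ~x_3) & (x_1 | x_1))) = ~1/2 = 1/2

1/2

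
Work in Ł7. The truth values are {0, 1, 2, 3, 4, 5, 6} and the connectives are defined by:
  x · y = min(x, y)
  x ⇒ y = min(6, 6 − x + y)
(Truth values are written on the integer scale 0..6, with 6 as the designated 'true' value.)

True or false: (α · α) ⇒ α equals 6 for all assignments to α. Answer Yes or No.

Yes

α = 0 ↦ 6
α = 1 ↦ 6
α = 2 ↦ 6
α = 3 ↦ 6
α = 4 ↦ 6
α = 5 ↦ 6
α = 6 ↦ 6
Every assignment gives a value ≥ 6.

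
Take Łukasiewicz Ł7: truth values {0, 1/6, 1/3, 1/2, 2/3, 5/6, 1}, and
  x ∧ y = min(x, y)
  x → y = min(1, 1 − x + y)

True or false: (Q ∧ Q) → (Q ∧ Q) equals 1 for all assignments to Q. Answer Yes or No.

Yes

Q = 0 ↦ 1
Q = 1/6 ↦ 1
Q = 1/3 ↦ 1
Q = 1/2 ↦ 1
Q = 2/3 ↦ 1
Q = 5/6 ↦ 1
Q = 1 ↦ 1
Every assignment gives a value ≥ 1.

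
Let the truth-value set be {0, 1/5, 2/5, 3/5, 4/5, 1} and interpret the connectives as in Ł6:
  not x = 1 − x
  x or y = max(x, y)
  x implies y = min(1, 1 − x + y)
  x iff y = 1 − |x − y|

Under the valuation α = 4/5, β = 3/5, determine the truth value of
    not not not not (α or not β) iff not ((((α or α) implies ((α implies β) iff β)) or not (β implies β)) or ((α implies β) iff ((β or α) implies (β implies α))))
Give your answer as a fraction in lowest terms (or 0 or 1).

1/5

not β = not 3/5 = 2/5
α or not β = 4/5 or 2/5 = 4/5
not (α or not β) = not 4/5 = 1/5
not not (α or not β) = not 1/5 = 4/5
not not not (α or not β) = not 4/5 = 1/5
not not not not (α or not β) = not 1/5 = 4/5
α or α = 4/5 or 4/5 = 4/5
α implies β = 4/5 implies 3/5 = 4/5
(α implies β) iff β = 4/5 iff 3/5 = 4/5
(α or α) implies ((α implies β) iff β) = 4/5 implies 4/5 = 1
β implies β = 3/5 implies 3/5 = 1
not (β implies β) = not 1 = 0
((α or α) implies ((α implies β) iff β)) or not (β implies β) = 1 or 0 = 1
α implies β = 4/5 implies 3/5 = 4/5
β or α = 3/5 or 4/5 = 4/5
β implies α = 3/5 implies 4/5 = 1
(β or α) implies (β implies α) = 4/5 implies 1 = 1
(α implies β) iff ((β or α) implies (β implies α)) = 4/5 iff 1 = 4/5
(((α or α) implies ((α implies β) iff β)) or not (β implies β)) or ((α implies β) iff ((β or α) implies (β implies α))) = 1 or 4/5 = 1
not ((((α or α) implies ((α implies β) iff β)) or not (β implies β)) or ((α implies β) iff ((β or α) implies (β implies α)))) = not 1 = 0
not not not not (α or not β) iff not ((((α or α) implies ((α implies β) iff β)) or not (β implies β)) or ((α implies β) iff ((β or α) implies (β implies α)))) = 4/5 iff 0 = 1/5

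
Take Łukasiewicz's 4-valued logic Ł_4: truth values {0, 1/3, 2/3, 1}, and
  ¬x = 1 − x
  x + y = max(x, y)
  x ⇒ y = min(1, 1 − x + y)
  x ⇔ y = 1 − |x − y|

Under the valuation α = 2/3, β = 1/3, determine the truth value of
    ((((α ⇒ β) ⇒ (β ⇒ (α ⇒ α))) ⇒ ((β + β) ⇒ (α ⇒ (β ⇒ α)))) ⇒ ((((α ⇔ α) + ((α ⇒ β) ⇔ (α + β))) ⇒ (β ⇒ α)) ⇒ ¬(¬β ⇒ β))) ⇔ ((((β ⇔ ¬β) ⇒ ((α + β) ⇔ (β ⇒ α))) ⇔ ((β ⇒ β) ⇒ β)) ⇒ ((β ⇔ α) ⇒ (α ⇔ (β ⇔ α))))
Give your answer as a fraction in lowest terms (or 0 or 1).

1/3

α ⇒ β = 2/3 ⇒ 1/3 = 2/3
α ⇒ α = 2/3 ⇒ 2/3 = 1
β ⇒ (α ⇒ α) = 1/3 ⇒ 1 = 1
(α ⇒ β) ⇒ (β ⇒ (α ⇒ α)) = 2/3 ⇒ 1 = 1
β + β = 1/3 + 1/3 = 1/3
β ⇒ α = 1/3 ⇒ 2/3 = 1
α ⇒ (β ⇒ α) = 2/3 ⇒ 1 = 1
(β + β) ⇒ (α ⇒ (β ⇒ α)) = 1/3 ⇒ 1 = 1
((α ⇒ β) ⇒ (β ⇒ (α ⇒ α))) ⇒ ((β + β) ⇒ (α ⇒ (β ⇒ α))) = 1 ⇒ 1 = 1
α ⇔ α = 2/3 ⇔ 2/3 = 1
α ⇒ β = 2/3 ⇒ 1/3 = 2/3
α + β = 2/3 + 1/3 = 2/3
(α ⇒ β) ⇔ (α + β) = 2/3 ⇔ 2/3 = 1
(α ⇔ α) + ((α ⇒ β) ⇔ (α + β)) = 1 + 1 = 1
β ⇒ α = 1/3 ⇒ 2/3 = 1
((α ⇔ α) + ((α ⇒ β) ⇔ (α + β))) ⇒ (β ⇒ α) = 1 ⇒ 1 = 1
¬β = ¬1/3 = 2/3
¬β ⇒ β = 2/3 ⇒ 1/3 = 2/3
¬(¬β ⇒ β) = ¬2/3 = 1/3
(((α ⇔ α) + ((α ⇒ β) ⇔ (α + β))) ⇒ (β ⇒ α)) ⇒ ¬(¬β ⇒ β) = 1 ⇒ 1/3 = 1/3
(((α ⇒ β) ⇒ (β ⇒ (α ⇒ α))) ⇒ ((β + β) ⇒ (α ⇒ (β ⇒ α)))) ⇒ ((((α ⇔ α) + ((α ⇒ β) ⇔ (α + β))) ⇒ (β ⇒ α)) ⇒ ¬(¬β ⇒ β)) = 1 ⇒ 1/3 = 1/3
¬β = ¬1/3 = 2/3
β ⇔ ¬β = 1/3 ⇔ 2/3 = 2/3
α + β = 2/3 + 1/3 = 2/3
β ⇒ α = 1/3 ⇒ 2/3 = 1
(α + β) ⇔ (β ⇒ α) = 2/3 ⇔ 1 = 2/3
(β ⇔ ¬β) ⇒ ((α + β) ⇔ (β ⇒ α)) = 2/3 ⇒ 2/3 = 1
β ⇒ β = 1/3 ⇒ 1/3 = 1
(β ⇒ β) ⇒ β = 1 ⇒ 1/3 = 1/3
((β ⇔ ¬β) ⇒ ((α + β) ⇔ (β ⇒ α))) ⇔ ((β ⇒ β) ⇒ β) = 1 ⇔ 1/3 = 1/3
β ⇔ α = 1/3 ⇔ 2/3 = 2/3
β ⇔ α = 1/3 ⇔ 2/3 = 2/3
α ⇔ (β ⇔ α) = 2/3 ⇔ 2/3 = 1
(β ⇔ α) ⇒ (α ⇔ (β ⇔ α)) = 2/3 ⇒ 1 = 1
(((β ⇔ ¬β) ⇒ ((α + β) ⇔ (β ⇒ α))) ⇔ ((β ⇒ β) ⇒ β)) ⇒ ((β ⇔ α) ⇒ (α ⇔ (β ⇔ α))) = 1/3 ⇒ 1 = 1
((((α ⇒ β) ⇒ (β ⇒ (α ⇒ α))) ⇒ ((β + β) ⇒ (α ⇒ (β ⇒ α)))) ⇒ ((((α ⇔ α) + ((α ⇒ β) ⇔ (α + β))) ⇒ (β ⇒ α)) ⇒ ¬(¬β ⇒ β))) ⇔ ((((β ⇔ ¬β) ⇒ ((α + β) ⇔ (β ⇒ α))) ⇔ ((β ⇒ β) ⇒ β)) ⇒ ((β ⇔ α) ⇒ (α ⇔ (β ⇔ α)))) = 1/3 ⇔ 1 = 1/3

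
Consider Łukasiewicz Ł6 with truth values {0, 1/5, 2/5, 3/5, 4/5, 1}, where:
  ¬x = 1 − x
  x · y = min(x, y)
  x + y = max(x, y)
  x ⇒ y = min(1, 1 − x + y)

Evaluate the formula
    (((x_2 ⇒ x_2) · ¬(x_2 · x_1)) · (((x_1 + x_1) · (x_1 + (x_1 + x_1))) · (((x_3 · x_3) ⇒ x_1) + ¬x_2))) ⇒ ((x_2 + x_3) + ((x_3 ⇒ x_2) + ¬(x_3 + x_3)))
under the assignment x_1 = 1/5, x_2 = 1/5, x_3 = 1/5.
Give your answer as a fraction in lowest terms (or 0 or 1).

x_2 ⇒ x_2 = 1/5 ⇒ 1/5 = 1
x_2 · x_1 = 1/5 · 1/5 = 1/5
¬(x_2 · x_1) = ¬1/5 = 4/5
(x_2 ⇒ x_2) · ¬(x_2 · x_1) = 1 · 4/5 = 4/5
x_1 + x_1 = 1/5 + 1/5 = 1/5
x_1 + x_1 = 1/5 + 1/5 = 1/5
x_1 + (x_1 + x_1) = 1/5 + 1/5 = 1/5
(x_1 + x_1) · (x_1 + (x_1 + x_1)) = 1/5 · 1/5 = 1/5
x_3 · x_3 = 1/5 · 1/5 = 1/5
(x_3 · x_3) ⇒ x_1 = 1/5 ⇒ 1/5 = 1
¬x_2 = ¬1/5 = 4/5
((x_3 · x_3) ⇒ x_1) + ¬x_2 = 1 + 4/5 = 1
((x_1 + x_1) · (x_1 + (x_1 + x_1))) · (((x_3 · x_3) ⇒ x_1) + ¬x_2) = 1/5 · 1 = 1/5
((x_2 ⇒ x_2) · ¬(x_2 · x_1)) · (((x_1 + x_1) · (x_1 + (x_1 + x_1))) · (((x_3 · x_3) ⇒ x_1) + ¬x_2)) = 4/5 · 1/5 = 1/5
x_2 + x_3 = 1/5 + 1/5 = 1/5
x_3 ⇒ x_2 = 1/5 ⇒ 1/5 = 1
x_3 + x_3 = 1/5 + 1/5 = 1/5
¬(x_3 + x_3) = ¬1/5 = 4/5
(x_3 ⇒ x_2) + ¬(x_3 + x_3) = 1 + 4/5 = 1
(x_2 + x_3) + ((x_3 ⇒ x_2) + ¬(x_3 + x_3)) = 1/5 + 1 = 1
(((x_2 ⇒ x_2) · ¬(x_2 · x_1)) · (((x_1 + x_1) · (x_1 + (x_1 + x_1))) · (((x_3 · x_3) ⇒ x_1) + ¬x_2))) ⇒ ((x_2 + x_3) + ((x_3 ⇒ x_2) + ¬(x_3 + x_3))) = 1/5 ⇒ 1 = 1

1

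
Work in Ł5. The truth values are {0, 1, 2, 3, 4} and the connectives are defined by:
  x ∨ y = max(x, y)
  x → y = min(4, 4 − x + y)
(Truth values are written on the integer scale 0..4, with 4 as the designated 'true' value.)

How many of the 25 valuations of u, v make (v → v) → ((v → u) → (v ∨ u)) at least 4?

value 4: 13 assignments (counts)
value 3: 5 assignments
value 2: 4 assignments
value 1: 2 assignments
value 0: 1 assignment
So 13 of the 25 assignments meet the threshold.

13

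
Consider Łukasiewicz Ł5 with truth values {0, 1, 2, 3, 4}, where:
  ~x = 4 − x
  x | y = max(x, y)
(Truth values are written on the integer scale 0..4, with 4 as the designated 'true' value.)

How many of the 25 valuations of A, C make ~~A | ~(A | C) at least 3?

value 4: 6 assignments (counts)
value 3: 8 assignments (counts)
value 2: 7 assignments
value 1: 3 assignments
value 0: 1 assignment
So 14 of the 25 assignments meet the threshold.

14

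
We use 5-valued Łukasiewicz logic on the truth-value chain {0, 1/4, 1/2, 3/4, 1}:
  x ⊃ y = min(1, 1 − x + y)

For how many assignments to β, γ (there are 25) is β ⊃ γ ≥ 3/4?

19

value 1: 15 assignments (counts)
value 3/4: 4 assignments (counts)
value 1/2: 3 assignments
value 1/4: 2 assignments
value 0: 1 assignment
So 19 of the 25 assignments meet the threshold.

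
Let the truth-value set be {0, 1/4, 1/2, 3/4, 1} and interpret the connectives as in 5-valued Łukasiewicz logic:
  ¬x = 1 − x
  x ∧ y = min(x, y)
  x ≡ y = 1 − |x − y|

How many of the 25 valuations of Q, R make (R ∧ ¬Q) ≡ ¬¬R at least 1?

value 1: 15 assignments (counts)
value 3/4: 4 assignments
value 1/2: 3 assignments
value 1/4: 2 assignments
value 0: 1 assignment
So 15 of the 25 assignments meet the threshold.

15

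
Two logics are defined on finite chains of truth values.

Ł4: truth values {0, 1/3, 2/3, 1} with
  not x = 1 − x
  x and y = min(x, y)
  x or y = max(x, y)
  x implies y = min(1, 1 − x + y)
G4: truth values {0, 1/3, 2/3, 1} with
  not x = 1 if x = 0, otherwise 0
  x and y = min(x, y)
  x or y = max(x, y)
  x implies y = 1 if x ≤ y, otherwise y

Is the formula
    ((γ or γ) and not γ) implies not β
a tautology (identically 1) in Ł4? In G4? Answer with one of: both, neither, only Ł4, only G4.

In Ł4: at β = 1, γ = 1/3 the value is 2/3 — not a tautology.
In G4: every assignment gives 1 — tautology.

only G4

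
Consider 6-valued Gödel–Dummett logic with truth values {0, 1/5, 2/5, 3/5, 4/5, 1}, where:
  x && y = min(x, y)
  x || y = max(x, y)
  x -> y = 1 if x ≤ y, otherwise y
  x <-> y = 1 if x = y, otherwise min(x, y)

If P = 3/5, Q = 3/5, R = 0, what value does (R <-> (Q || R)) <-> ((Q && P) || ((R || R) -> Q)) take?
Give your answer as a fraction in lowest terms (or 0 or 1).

0

Q || R = 3/5 || 0 = 3/5
R <-> (Q || R) = 0 <-> 3/5 = 0
Q && P = 3/5 && 3/5 = 3/5
R || R = 0 || 0 = 0
(R || R) -> Q = 0 -> 3/5 = 1
(Q && P) || ((R || R) -> Q) = 3/5 || 1 = 1
(R <-> (Q || R)) <-> ((Q && P) || ((R || R) -> Q)) = 0 <-> 1 = 0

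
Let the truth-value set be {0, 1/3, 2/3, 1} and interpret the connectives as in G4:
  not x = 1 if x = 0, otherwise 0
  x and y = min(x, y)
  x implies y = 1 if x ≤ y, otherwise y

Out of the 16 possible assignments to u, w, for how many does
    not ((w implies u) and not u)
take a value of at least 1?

15

u = 0, w = 0 ↦ 0  <
u = 0, w = 1/3 ↦ 1  ≥
u = 0, w = 2/3 ↦ 1  ≥
u = 0, w = 1 ↦ 1  ≥
u = 1/3, w = 0 ↦ 1  ≥
u = 1/3, w = 1/3 ↦ 1  ≥
u = 1/3, w = 2/3 ↦ 1  ≥
u = 1/3, w = 1 ↦ 1  ≥
u = 2/3, w = 0 ↦ 1  ≥
u = 2/3, w = 1/3 ↦ 1  ≥
u = 2/3, w = 2/3 ↦ 1  ≥
u = 2/3, w = 1 ↦ 1  ≥
u = 1, w = 0 ↦ 1  ≥
u = 1, w = 1/3 ↦ 1  ≥
u = 1, w = 2/3 ↦ 1  ≥
u = 1, w = 1 ↦ 1  ≥
So 15 of the 16 assignments meet the threshold.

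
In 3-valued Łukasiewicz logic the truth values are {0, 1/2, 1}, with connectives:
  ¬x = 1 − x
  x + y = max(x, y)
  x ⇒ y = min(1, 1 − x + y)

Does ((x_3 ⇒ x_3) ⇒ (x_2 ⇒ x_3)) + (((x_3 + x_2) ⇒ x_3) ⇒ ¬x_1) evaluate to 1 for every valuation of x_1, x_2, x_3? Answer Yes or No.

No

Counterexample: take x_1 = 1, x_2 = 1/2, x_3 = 0.
x_3 ⇒ x_3 = 0 ⇒ 0 = 1
x_2 ⇒ x_3 = 1/2 ⇒ 0 = 1/2
(x_3 ⇒ x_3) ⇒ (x_2 ⇒ x_3) = 1 ⇒ 1/2 = 1/2
x_3 + x_2 = 0 + 1/2 = 1/2
(x_3 + x_2) ⇒ x_3 = 1/2 ⇒ 0 = 1/2
¬x_1 = ¬1 = 0
((x_3 + x_2) ⇒ x_3) ⇒ ¬x_1 = 1/2 ⇒ 0 = 1/2
((x_3 ⇒ x_3) ⇒ (x_2 ⇒ x_3)) + (((x_3 + x_2) ⇒ x_3) ⇒ ¬x_1) = 1/2 + 1/2 = 1/2
This gives 1/2 ≠ 1.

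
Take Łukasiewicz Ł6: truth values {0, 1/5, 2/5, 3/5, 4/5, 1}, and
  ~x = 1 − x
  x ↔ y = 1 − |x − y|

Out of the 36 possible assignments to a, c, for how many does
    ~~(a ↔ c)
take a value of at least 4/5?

value 1: 6 assignments (counts)
value 4/5: 10 assignments (counts)
value 3/5: 8 assignments
value 2/5: 6 assignments
value 1/5: 4 assignments
value 0: 2 assignments
So 16 of the 36 assignments meet the threshold.

16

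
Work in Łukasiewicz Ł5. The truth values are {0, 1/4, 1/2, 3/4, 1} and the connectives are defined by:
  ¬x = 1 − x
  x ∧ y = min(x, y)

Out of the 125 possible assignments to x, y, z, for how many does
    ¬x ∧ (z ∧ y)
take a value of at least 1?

value 1: 1 assignment (counts)
value 3/4: 7 assignments
value 1/2: 19 assignments
value 1/4: 37 assignments
value 0: 61 assignments
So 1 of the 125 assignments meets the threshold.

1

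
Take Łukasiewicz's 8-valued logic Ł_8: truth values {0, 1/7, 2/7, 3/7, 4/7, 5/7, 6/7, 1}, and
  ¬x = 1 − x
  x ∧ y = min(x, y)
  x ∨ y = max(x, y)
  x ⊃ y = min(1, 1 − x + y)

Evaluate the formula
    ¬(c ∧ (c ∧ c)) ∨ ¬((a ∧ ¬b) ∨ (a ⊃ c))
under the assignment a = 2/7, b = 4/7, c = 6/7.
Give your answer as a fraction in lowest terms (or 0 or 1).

1/7

c ∧ c = 6/7 ∧ 6/7 = 6/7
c ∧ (c ∧ c) = 6/7 ∧ 6/7 = 6/7
¬(c ∧ (c ∧ c)) = ¬6/7 = 1/7
¬b = ¬4/7 = 3/7
a ∧ ¬b = 2/7 ∧ 3/7 = 2/7
a ⊃ c = 2/7 ⊃ 6/7 = 1
(a ∧ ¬b) ∨ (a ⊃ c) = 2/7 ∨ 1 = 1
¬((a ∧ ¬b) ∨ (a ⊃ c)) = ¬1 = 0
¬(c ∧ (c ∧ c)) ∨ ¬((a ∧ ¬b) ∨ (a ⊃ c)) = 1/7 ∨ 0 = 1/7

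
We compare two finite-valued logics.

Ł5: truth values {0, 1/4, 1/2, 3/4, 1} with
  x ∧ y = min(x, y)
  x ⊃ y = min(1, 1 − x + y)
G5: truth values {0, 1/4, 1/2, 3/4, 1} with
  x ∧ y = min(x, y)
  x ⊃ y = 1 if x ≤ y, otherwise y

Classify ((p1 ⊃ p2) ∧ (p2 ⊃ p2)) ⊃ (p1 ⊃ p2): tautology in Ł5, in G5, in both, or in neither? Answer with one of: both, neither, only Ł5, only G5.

In Ł5: every assignment gives 1 — tautology.
In G5: every assignment gives 1 — tautology.

both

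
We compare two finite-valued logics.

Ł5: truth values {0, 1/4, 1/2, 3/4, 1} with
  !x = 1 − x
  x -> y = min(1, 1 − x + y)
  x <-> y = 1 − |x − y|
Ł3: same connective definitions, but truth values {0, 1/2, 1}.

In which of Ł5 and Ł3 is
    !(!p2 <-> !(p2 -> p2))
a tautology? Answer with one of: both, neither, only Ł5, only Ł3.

neither

In Ł5: at p2 = 1/4 the value is 3/4 — not a tautology.
In Ł3: at p2 = 1/2 the value is 1/2 — not a tautology.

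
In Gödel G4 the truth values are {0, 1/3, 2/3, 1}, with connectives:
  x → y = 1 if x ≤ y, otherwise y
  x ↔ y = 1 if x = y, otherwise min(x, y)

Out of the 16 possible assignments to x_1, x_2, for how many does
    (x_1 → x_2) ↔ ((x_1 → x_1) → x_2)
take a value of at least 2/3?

13

x_1 = 0, x_2 = 0 ↦ 0  <
x_1 = 0, x_2 = 1/3 ↦ 1/3  <
x_1 = 0, x_2 = 2/3 ↦ 2/3  ≥
x_1 = 0, x_2 = 1 ↦ 1  ≥
x_1 = 1/3, x_2 = 0 ↦ 1  ≥
x_1 = 1/3, x_2 = 1/3 ↦ 1/3  <
x_1 = 1/3, x_2 = 2/3 ↦ 2/3  ≥
x_1 = 1/3, x_2 = 1 ↦ 1  ≥
x_1 = 2/3, x_2 = 0 ↦ 1  ≥
x_1 = 2/3, x_2 = 1/3 ↦ 1  ≥
x_1 = 2/3, x_2 = 2/3 ↦ 2/3  ≥
x_1 = 2/3, x_2 = 1 ↦ 1  ≥
x_1 = 1, x_2 = 0 ↦ 1  ≥
x_1 = 1, x_2 = 1/3 ↦ 1  ≥
x_1 = 1, x_2 = 2/3 ↦ 1  ≥
x_1 = 1, x_2 = 1 ↦ 1  ≥
So 13 of the 16 assignments meet the threshold.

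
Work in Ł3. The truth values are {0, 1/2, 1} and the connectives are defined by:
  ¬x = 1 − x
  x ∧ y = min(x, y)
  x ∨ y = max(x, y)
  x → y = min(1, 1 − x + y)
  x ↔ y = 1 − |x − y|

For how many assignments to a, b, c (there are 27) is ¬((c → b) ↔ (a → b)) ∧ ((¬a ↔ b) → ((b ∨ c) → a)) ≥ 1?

value 1: 2 assignments (counts)
value 1/2: 8 assignments
value 0: 17 assignments
So 2 of the 27 assignments meet the threshold.

2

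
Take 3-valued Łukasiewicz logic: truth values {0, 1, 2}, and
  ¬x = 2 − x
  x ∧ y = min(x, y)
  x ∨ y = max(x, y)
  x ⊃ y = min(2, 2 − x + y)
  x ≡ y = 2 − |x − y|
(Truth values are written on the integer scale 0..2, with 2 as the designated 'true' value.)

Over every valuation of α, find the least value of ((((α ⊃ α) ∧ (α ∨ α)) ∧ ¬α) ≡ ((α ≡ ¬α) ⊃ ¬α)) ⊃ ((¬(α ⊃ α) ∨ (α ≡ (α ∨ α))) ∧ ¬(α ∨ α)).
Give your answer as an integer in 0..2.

Take α = 1:
α ⊃ α = 1 ⊃ 1 = 2
α ∨ α = 1 ∨ 1 = 1
(α ⊃ α) ∧ (α ∨ α) = 2 ∧ 1 = 1
¬α = ¬1 = 1
((α ⊃ α) ∧ (α ∨ α)) ∧ ¬α = 1 ∧ 1 = 1
¬α = ¬1 = 1
α ≡ ¬α = 1 ≡ 1 = 2
¬α = ¬1 = 1
(α ≡ ¬α) ⊃ ¬α = 2 ⊃ 1 = 1
(((α ⊃ α) ∧ (α ∨ α)) ∧ ¬α) ≡ ((α ≡ ¬α) ⊃ ¬α) = 1 ≡ 1 = 2
α ⊃ α = 1 ⊃ 1 = 2
¬(α ⊃ α) = ¬2 = 0
α ∨ α = 1 ∨ 1 = 1
α ≡ (α ∨ α) = 1 ≡ 1 = 2
¬(α ⊃ α) ∨ (α ≡ (α ∨ α)) = 0 ∨ 2 = 2
α ∨ α = 1 ∨ 1 = 1
¬(α ∨ α) = ¬1 = 1
(¬(α ⊃ α) ∨ (α ≡ (α ∨ α))) ∧ ¬(α ∨ α) = 2 ∧ 1 = 1
((((α ⊃ α) ∧ (α ∨ α)) ∧ ¬α) ≡ ((α ≡ ¬α) ⊃ ¬α)) ⊃ ((¬(α ⊃ α) ∨ (α ≡ (α ∨ α))) ∧ ¬(α ∨ α)) = 2 ⊃ 1 = 1
No assignment yields a value below 1, so this is the minimum.

1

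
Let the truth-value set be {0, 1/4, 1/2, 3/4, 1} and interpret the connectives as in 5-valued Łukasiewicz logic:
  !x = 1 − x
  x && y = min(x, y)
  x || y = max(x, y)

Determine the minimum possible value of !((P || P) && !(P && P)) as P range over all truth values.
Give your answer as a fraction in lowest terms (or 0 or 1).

1/2

Take P = 1/2:
P || P = 1/2 || 1/2 = 1/2
P && P = 1/2 && 1/2 = 1/2
!(P && P) = !1/2 = 1/2
(P || P) && !(P && P) = 1/2 && 1/2 = 1/2
!((P || P) && !(P && P)) = !1/2 = 1/2
No assignment yields a value below 1/2, so this is the minimum.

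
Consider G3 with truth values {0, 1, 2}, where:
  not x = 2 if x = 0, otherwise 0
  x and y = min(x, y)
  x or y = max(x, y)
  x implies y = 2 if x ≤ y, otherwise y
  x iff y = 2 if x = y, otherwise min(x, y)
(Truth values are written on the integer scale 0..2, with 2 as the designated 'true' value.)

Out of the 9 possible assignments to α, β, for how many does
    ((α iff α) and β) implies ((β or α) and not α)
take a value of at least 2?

α = 0, β = 0 ↦ 2  ≥
α = 0, β = 1 ↦ 2  ≥
α = 0, β = 2 ↦ 2  ≥
α = 1, β = 0 ↦ 2  ≥
α = 1, β = 1 ↦ 0  <
α = 1, β = 2 ↦ 0  <
α = 2, β = 0 ↦ 2  ≥
α = 2, β = 1 ↦ 0  <
α = 2, β = 2 ↦ 0  <
So 5 of the 9 assignments meet the threshold.

5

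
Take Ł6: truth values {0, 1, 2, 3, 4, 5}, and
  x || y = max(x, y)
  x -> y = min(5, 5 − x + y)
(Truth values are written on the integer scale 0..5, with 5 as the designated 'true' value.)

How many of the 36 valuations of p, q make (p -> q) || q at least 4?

26

value 5: 21 assignments (counts)
value 4: 5 assignments (counts)
value 3: 4 assignments
value 2: 3 assignments
value 1: 2 assignments
value 0: 1 assignment
So 26 of the 36 assignments meet the threshold.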